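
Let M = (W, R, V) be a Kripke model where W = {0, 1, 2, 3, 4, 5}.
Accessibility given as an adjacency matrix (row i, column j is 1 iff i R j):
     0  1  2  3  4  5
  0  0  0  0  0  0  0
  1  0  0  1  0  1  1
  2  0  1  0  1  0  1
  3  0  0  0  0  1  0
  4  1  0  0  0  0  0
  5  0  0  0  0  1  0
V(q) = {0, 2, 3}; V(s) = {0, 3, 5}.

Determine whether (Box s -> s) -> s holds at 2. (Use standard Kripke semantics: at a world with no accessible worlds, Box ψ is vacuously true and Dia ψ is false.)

At 2: Box s -> s is true, s is false, so (Box s -> s) -> s is false.
  At 2: Box s is false, s is false, so Box s -> s is true.
    At 2: Box s requires s at every successor {1, 3, 5}.
      s fails at 1, so Box s is false at 2.

No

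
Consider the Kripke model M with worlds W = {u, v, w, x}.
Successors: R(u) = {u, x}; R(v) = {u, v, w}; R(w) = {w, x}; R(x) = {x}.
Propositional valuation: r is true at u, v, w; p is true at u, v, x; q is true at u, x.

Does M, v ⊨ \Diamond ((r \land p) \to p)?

Recall that \Diamond ψ holds at a world iff ψ holds at some accessible world.
At v: \Diamond ((r \land p) \to p) requires (r \land p) \to p at some successor in {u, v, w}.
  (r \land p) \to p holds at u, so \Diamond ((r \land p) \to p) is true at v.

Yes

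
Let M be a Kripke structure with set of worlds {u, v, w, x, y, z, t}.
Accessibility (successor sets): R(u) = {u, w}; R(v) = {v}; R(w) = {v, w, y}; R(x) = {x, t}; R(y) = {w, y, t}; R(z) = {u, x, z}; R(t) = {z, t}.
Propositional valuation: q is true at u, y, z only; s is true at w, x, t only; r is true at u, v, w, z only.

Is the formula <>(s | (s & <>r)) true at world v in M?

Recall that <>ψ holds at a world iff ψ holds at some accessible world.
At v: <>(s | (s & <>r)) requires s | (s & <>r) at some successor in {v}.
  At v: s | (s & <>r) is false.
So <>(s | (s & <>r)) is false at v.

No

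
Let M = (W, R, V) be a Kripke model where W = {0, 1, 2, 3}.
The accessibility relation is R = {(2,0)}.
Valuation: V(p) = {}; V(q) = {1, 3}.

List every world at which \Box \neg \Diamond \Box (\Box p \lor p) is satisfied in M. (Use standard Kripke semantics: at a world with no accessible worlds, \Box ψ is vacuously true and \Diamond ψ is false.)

Let φ = \Box \neg \Diamond \Box (\Box p \lor p). Evaluate φ at each world:
  0 (successors ∅): φ is true.
  1 (successors ∅): φ is true.
  2 (successors {0}): φ is true.
  3 (successors ∅): φ is true.
For instance, at 2:
  At 2: \Box \neg \Diamond \Box (\Box p \lor p) requires \neg \Diamond \Box (\Box p \lor p) at every successor {0}.
      At 0: \Diamond \Box (\Box p \lor p) is false, so \neg \Diamond \Box (\Box p \lor p) is true.
  So \Box \neg \Diamond \Box (\Box p \lor p) is true at 2.
Satisfying worlds: {0, 1, 2, 3}

0, 1, 2, 3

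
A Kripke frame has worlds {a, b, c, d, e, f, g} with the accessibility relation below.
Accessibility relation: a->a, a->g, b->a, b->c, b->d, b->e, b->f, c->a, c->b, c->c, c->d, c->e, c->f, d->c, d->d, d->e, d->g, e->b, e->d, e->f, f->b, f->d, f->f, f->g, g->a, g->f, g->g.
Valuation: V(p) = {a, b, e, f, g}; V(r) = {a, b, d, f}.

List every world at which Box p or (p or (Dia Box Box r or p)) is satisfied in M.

a, b, e, f, g

Let φ = Box p or (p or (Dia Box Box r or p)). Evaluate φ at each world:
  a (successors {a, g}): φ is true.
  b (successors {a, c, d, e, f}): φ is true.
  c (successors {a, b, c, d, e, f}): φ is false.
  d (successors {c, d, e, g}): φ is false.
  e (successors {b, d, f}): φ is true.
  f (successors {b, d, f, g}): φ is true.
  g (successors {a, f, g}): φ is true.
For instance, at d:
  At d: Box p is false, p or (Dia Box Box r or p) is false, so Box p or (p or (Dia Box Box r or p)) is false.
    At d: Box p requires p at every successor {c, d, e, g}.
      p fails at c, so Box p is false at d.
    At d: p is false, Dia Box Box r or p is false, so p or (Dia Box Box r or p) is false.
      At d: Dia Box Box r is false, p is false, so Dia Box Box r or p is false.
Satisfying worlds: {a, b, e, f, g}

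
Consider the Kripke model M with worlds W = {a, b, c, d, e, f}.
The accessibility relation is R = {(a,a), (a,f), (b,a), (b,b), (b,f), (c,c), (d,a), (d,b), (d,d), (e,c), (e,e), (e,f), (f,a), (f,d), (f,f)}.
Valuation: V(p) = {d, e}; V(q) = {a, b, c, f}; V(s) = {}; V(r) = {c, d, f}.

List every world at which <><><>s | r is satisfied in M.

Recall that <>ψ holds at a world iff ψ holds at some accessible world.
Let φ = <><><>s | r. Evaluate φ at each world:
  a (successors {a, f}): φ is false.
  b (successors {a, b, f}): φ is false.
  c (successors {c}): φ is true.
  d (successors {a, b, d}): φ is true.
  e (successors {c, e, f}): φ is false.
  f (successors {a, d, f}): φ is true.
For instance, at c:
  At c: <><><>s is false, r is true, so <><><>s | r is true.
    At c: <><><>s requires <><>s at some successor in {c}.
      At c: <><>s is false.
    So <><><>s is false at c.
Satisfying worlds: {c, d, f}

c, d, f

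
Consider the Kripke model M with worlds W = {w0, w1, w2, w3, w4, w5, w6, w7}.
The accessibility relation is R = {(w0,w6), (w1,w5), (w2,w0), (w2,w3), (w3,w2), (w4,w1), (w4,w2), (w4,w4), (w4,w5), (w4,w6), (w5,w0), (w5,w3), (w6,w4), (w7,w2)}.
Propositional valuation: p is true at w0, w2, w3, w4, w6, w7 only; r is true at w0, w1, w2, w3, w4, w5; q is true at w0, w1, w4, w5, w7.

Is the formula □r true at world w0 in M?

At w0: □r requires r at every successor {w6}.
  r fails at w6, so □r is false at w0.

No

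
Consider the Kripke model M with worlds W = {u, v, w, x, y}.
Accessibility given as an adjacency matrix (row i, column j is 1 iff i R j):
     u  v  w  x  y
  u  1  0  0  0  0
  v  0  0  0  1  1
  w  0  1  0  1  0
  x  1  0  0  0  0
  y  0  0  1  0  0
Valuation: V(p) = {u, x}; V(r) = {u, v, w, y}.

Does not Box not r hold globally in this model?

Yes

Let φ = not Box not r. Evaluate φ at each world:
  u (successors {u}): φ is true.
  v (successors {x, y}): φ is true.
  w (successors {v, x}): φ is true.
  x (successors {u}): φ is true.
  y (successors {w}): φ is true.
For instance, at v:
  At v: Box not r is false, so not Box not r is true.
    At v: Box not r requires not r at every successor {x, y}.
      not r fails at y, so Box not r is false at v.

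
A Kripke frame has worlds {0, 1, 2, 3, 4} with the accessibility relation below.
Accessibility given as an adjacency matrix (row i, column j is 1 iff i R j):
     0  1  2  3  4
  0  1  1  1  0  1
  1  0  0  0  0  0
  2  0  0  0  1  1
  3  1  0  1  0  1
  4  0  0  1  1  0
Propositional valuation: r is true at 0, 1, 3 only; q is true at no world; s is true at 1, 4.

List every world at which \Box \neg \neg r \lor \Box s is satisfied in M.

Let φ = \Box \neg \neg r \lor \Box s. Evaluate φ at each world:
  0 (successors {0, 1, 2, 4}): φ is false.
  1 (successors ∅): φ is true.
  2 (successors {3, 4}): φ is false.
  3 (successors {0, 2, 4}): φ is false.
  4 (successors {2, 3}): φ is false.
For instance, at 0:
  At 0: \Box \neg \neg r is false, \Box s is false, so \Box \neg \neg r \lor \Box s is false.
    At 0: \Box \neg \neg r requires \neg \neg r at every successor {0, 1, 2, 4}.
      \neg \neg r fails at 2, so \Box \neg \neg r is false at 0.
    At 0: \Box s requires s at every successor {0, 1, 2, 4}.
      s fails at 0, so \Box s is false at 0.
Satisfying worlds: {1}

1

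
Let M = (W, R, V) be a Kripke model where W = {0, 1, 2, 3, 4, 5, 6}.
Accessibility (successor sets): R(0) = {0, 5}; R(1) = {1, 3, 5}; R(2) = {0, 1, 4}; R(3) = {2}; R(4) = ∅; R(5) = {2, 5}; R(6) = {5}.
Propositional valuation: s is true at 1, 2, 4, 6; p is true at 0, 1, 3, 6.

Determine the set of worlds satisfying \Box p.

Recall that \Box ψ holds at a world iff ψ holds at every accessible world, and \Diamond ψ holds iff ψ holds at some accessible world.
Let φ = \Box p. Evaluate φ at each world:
  0 (successors {0, 5}): φ is false.
  1 (successors {1, 3, 5}): φ is false.
  2 (successors {0, 1, 4}): φ is false.
  3 (successors {2}): φ is false.
  4 (successors ∅): φ is true.
  5 (successors {2, 5}): φ is false.
  6 (successors {5}): φ is false.
For instance, at 2:
  At 2: \Box p requires p at every successor {0, 1, 4}.
    p fails at 4, so \Box p is false at 2.
Satisfying worlds: {4}

4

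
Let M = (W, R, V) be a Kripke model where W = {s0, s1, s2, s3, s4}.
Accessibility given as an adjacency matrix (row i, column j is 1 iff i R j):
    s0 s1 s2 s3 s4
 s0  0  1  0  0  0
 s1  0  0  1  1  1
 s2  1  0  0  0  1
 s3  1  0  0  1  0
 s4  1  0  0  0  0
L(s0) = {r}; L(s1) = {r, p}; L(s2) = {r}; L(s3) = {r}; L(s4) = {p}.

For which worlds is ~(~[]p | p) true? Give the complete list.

Let φ = ~(~[]p | p). Evaluate φ at each world:
  s0 (successors {s1}): φ is true.
  s1 (successors {s2, s3, s4}): φ is false.
  s2 (successors {s0, s4}): φ is false.
  s3 (successors {s0, s3}): φ is false.
  s4 (successors {s0}): φ is false.
For instance, at s1:
  At s1: ~[]p | p is true, so ~(~[]p | p) is false.
    At s1: ~[]p is true, p is true, so ~[]p | p is true.
      At s1: []p is false, so ~[]p is true.
Satisfying worlds: {s0}

s0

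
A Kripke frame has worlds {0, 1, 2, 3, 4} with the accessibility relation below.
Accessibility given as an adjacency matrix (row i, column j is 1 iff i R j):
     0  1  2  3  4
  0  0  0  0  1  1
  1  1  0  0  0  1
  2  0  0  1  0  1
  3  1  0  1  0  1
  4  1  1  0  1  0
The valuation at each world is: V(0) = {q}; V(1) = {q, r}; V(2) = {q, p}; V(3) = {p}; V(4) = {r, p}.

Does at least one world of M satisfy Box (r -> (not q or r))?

Yes

Recall that Box ψ holds at a world iff ψ holds at every accessible world, and Dia ψ holds iff ψ holds at some accessible world.
Let φ = Box (r -> (not q or r)). Evaluate φ at each world:
  0 (successors {3, 4}): φ is true.
  1 (successors {0, 4}): φ is true.
  2 (successors {2, 4}): φ is true.
  3 (successors {0, 2, 4}): φ is true.
  4 (successors {0, 1, 3}): φ is true.
Detail at 0 (witness):
  At 0: Box (r -> (not q or r)) requires r -> (not q or r) at every successor {3, 4}.
    At 3: r -> (not q or r) is true.
    At 4: r -> (not q or r) is true.
  So Box (r -> (not q or r)) is true at 0.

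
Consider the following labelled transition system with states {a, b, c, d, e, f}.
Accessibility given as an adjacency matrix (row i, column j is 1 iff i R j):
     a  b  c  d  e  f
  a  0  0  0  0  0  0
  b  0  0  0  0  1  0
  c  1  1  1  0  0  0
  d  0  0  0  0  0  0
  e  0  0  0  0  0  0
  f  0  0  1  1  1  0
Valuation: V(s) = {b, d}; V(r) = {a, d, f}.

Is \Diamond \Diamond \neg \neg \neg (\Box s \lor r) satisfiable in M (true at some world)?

Yes

Let φ = \Diamond \Diamond \neg \neg \neg (\Box s \lor r). Evaluate φ at each world:
  a (successors ∅): φ is false.
  b (successors {e}): φ is false.
  c (successors {a, b, c}): φ is true.
  d (successors ∅): φ is false.
  e (successors ∅): φ is false.
  f (successors {c, d, e}): φ is true.
Detail at c (witness):
  At c: \Diamond \Diamond \neg \neg \neg (\Box s \lor r) requires \Diamond \neg \neg \neg (\Box s \lor r) at some successor in {a, b, c}.
    \Diamond \neg \neg \neg (\Box s \lor r) holds at c, so \Diamond \Diamond \neg \neg \neg (\Box s \lor r) is true at c.
      At c: \Diamond \neg \neg \neg (\Box s \lor r) requires \neg \neg \neg (\Box s \lor r) at some successor in {a, b, c}.
        \neg \neg \neg (\Box s \lor r) holds at b, so \Diamond \neg \neg \neg (\Box s \lor r) is true at c.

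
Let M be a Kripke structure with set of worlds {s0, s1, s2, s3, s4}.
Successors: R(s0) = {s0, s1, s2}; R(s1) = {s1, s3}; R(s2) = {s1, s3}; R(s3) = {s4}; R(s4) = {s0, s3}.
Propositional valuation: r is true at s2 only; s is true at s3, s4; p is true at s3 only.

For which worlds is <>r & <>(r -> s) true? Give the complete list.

Recall that <>ψ holds at a world iff ψ holds at some accessible world.
Let φ = <>r & <>(r -> s). Evaluate φ at each world:
  s0 (successors {s0, s1, s2}): φ is true.
  s1 (successors {s1, s3}): φ is false.
  s2 (successors {s1, s3}): φ is false.
  s3 (successors {s4}): φ is false.
  s4 (successors {s0, s3}): φ is false.
For instance, at s3:
  At s3: <>r is false, <>(r -> s) is true, so <>r & <>(r -> s) is false.
    At s3: <>r requires r at some successor in {s4}.
      At s4: r is false.
    So <>r is false at s3.
    At s3: <>(r -> s) requires r -> s at some successor in {s4}.
      r -> s holds at s4, so <>(r -> s) is true at s3.
Satisfying worlds: {s0}

s0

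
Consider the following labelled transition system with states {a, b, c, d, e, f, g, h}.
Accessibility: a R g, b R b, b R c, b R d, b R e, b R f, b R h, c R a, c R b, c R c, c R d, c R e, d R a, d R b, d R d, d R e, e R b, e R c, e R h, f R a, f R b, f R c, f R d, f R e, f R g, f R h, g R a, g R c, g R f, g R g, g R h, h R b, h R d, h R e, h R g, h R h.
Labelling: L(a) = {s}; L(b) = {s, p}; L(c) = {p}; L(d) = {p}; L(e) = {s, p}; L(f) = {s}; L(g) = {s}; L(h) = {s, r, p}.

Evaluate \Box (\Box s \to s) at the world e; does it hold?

At e: \Box (\Box s \to s) requires \Box s \to s at every successor {b, c, h}.
    At b: \Box s is false, s is true, so \Box s \to s is true.
      At b: \Box s requires s at every successor {b, c, d, e, f, h}.
        s fails at c, so \Box s is false at b.
    At c: \Box s is false, s is false, so \Box s \to s is true.
      At c: \Box s requires s at every successor {a, b, c, d, e}.
        s fails at c, so \Box s is false at c.
    At h: \Box s is false, s is true, so \Box s \to s is true.
      At h: \Box s requires s at every successor {b, d, e, g, h}.
        s fails at d, so \Box s is false at h.
So \Box (\Box s \to s) is true at e.

Yes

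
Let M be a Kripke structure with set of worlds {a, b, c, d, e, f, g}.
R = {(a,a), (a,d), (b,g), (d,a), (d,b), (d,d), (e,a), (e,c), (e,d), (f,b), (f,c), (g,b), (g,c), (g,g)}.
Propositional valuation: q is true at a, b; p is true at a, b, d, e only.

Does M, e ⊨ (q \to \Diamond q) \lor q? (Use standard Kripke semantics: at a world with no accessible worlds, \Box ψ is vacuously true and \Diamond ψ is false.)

Yes

At e: q \to \Diamond q is true, q is false, so (q \to \Diamond q) \lor q is true.
  At e: q is false, \Diamond q is true, so q \to \Diamond q is true.
    At e: \Diamond q requires q at some successor in {a, c, d}.
      q holds at a, so \Diamond q is true at e.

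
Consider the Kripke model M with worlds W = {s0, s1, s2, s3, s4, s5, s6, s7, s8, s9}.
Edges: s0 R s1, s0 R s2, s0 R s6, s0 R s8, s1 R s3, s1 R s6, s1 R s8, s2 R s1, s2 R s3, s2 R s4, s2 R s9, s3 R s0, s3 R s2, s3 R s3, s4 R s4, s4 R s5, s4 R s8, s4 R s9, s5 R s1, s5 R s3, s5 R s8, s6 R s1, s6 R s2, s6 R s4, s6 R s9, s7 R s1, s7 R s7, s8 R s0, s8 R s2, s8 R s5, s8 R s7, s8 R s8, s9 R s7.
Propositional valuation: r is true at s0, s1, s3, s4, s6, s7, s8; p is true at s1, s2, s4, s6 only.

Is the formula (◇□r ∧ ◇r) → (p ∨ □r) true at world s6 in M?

Recall that □ψ holds at a world iff ψ holds at every accessible world, and ◇ψ holds iff ψ holds at some accessible world.
At s6: ◇□r ∧ ◇r is true, p ∨ □r is true, so (◇□r ∧ ◇r) → (p ∨ □r) is true.
  At s6: ◇□r is true, ◇r is true, so ◇□r ∧ ◇r is true.
    At s6: ◇□r requires □r at some successor in {s1, s2, s4, s9}.
      □r holds at s1, so ◇□r is true at s6.
    At s6: ◇r requires r at some successor in {s1, s2, s4, s9}.
      r holds at s1, so ◇r is true at s6.
  At s6: p is true, □r is false, so p ∨ □r is true.
    At s6: □r requires r at every successor {s1, s2, s4, s9}.
      r fails at s2, so □r is false at s6.

Yes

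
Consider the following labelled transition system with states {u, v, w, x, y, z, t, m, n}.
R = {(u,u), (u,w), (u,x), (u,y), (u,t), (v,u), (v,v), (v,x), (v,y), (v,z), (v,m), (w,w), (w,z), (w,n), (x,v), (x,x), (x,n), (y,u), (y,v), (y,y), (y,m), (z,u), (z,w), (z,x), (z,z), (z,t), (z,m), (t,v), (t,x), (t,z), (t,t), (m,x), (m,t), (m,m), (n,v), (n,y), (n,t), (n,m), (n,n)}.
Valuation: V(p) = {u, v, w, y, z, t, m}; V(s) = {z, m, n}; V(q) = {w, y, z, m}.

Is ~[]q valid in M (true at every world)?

Let φ = ~[]q. Evaluate φ at each world:
  u (successors {u, w, x, y, t}): φ is true.
  v (successors {u, v, x, y, z, m}): φ is true.
  w (successors {w, z, n}): φ is true.
  x (successors {v, x, n}): φ is true.
  y (successors {u, v, y, m}): φ is true.
  z (successors {u, w, x, z, t, m}): φ is true.
  t (successors {v, x, z, t}): φ is true.
  m (successors {x, t, m}): φ is true.
  n (successors {v, y, t, m, n}): φ is true.
For instance, at t:
  At t: []q is false, so ~[]q is true.
    At t: []q requires q at every successor {v, x, z, t}.
      q fails at v, so []q is false at t.

Yes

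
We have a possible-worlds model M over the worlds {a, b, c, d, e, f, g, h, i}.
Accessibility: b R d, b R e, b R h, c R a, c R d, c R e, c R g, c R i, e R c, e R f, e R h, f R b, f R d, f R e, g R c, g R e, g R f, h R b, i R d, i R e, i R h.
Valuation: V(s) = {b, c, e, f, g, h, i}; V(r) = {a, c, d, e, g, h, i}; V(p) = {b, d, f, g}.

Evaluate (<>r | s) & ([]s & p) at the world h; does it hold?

No

At h: <>r | s is true, []s & p is false, so (<>r | s) & ([]s & p) is false.
  At h: <>r is false, s is true, so <>r | s is true.
    At h: <>r requires r at some successor in {b}.
      At b: r is false.
    So <>r is false at h.
  At h: []s is true, p is false, so []s & p is false.
    At h: []s requires s at every successor {b}.
      At b: s is true.
    So []s is true at h.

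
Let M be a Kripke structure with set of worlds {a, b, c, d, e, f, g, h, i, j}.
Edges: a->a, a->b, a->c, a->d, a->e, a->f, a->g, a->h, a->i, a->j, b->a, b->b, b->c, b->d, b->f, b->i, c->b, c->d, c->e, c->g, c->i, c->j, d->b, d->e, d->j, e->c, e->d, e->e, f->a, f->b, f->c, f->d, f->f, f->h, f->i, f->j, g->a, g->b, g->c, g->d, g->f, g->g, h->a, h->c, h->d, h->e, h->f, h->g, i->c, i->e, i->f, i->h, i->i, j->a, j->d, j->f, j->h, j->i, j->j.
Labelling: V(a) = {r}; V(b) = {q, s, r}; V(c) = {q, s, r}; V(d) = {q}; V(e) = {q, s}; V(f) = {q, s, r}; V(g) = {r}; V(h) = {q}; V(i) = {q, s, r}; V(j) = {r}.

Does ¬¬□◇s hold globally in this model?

Recall that □ψ holds at a world iff ψ holds at every accessible world, and ◇ψ holds iff ψ holds at some accessible world.
Let φ = ¬¬□◇s. Evaluate φ at each world:
  a (successors {a, b, c, d, e, f, g, h, i, j}): φ is true.
  b (successors {a, b, c, d, f, i}): φ is true.
  c (successors {b, d, e, g, i, j}): φ is true.
  d (successors {b, e, j}): φ is true.
  e (successors {c, d, e}): φ is true.
  f (successors {a, b, c, d, f, h, i, j}): φ is true.
  g (successors {a, b, c, d, f, g}): φ is true.
  h (successors {a, c, d, e, f, g}): φ is true.
  i (successors {c, e, f, h, i}): φ is true.
  j (successors {a, d, f, h, i, j}): φ is true.
For instance, at g:
  At g: ¬□◇s is false, so ¬¬□◇s is true.
    At g: □◇s is true, so ¬□◇s is false.
      At g: □◇s requires ◇s at every successor {a, b, c, d, f, g}.
        At a: ◇s is true.
        At b: ◇s is true.
        At c: ◇s is true.
        At d: ◇s is true.
        At f: ◇s is true.
        At g: ◇s is true.
      So □◇s is true at g.

Yes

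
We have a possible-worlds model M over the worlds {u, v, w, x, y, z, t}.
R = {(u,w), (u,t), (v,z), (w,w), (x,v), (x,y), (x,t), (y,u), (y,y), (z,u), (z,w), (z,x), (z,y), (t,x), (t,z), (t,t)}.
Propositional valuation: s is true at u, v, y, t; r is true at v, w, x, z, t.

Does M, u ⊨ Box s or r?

Recall that Box ψ holds at a world iff ψ holds at every accessible world, and Dia ψ holds iff ψ holds at some accessible world.
At u: Box s is false, r is false, so Box s or r is false.
  At u: Box s requires s at every successor {w, t}.
    s fails at w, so Box s is false at u.

No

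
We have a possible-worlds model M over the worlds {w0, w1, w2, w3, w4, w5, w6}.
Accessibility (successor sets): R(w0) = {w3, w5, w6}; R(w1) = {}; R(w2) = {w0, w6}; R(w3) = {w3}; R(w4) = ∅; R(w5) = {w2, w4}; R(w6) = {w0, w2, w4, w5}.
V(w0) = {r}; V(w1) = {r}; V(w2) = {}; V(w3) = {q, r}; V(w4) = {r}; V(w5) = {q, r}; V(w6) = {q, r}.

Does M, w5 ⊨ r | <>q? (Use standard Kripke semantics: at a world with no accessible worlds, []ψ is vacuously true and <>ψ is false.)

At w5: r is true, <>q is false, so r | <>q is true.
  At w5: <>q requires q at some successor in {w2, w4}.
    At w2: q is false.
    At w4: q is false.
  So <>q is false at w5.

Yes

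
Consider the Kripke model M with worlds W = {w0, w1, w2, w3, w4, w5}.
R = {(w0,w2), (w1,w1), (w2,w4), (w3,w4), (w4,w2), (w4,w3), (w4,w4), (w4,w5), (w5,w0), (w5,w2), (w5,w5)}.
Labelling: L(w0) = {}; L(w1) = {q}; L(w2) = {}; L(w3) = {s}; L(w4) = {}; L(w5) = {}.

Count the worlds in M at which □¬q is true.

5

Let φ = □¬q. Evaluate φ at each world:
  w0 (successors {w2}): φ is true.
  w1 (successors {w1}): φ is false.
  w2 (successors {w4}): φ is true.
  w3 (successors {w4}): φ is true.
  w4 (successors {w2, w3, w4, w5}): φ is true.
  w5 (successors {w0, w2, w5}): φ is true.
For instance, at w5:
  At w5: □¬q requires ¬q at every successor {w0, w2, w5}.
    At w0: ¬q is true.
    At w2: ¬q is true.
    At w5: ¬q is true.
  So □¬q is true at w5.
Satisfying worlds: {w0, w2, w3, w4, w5}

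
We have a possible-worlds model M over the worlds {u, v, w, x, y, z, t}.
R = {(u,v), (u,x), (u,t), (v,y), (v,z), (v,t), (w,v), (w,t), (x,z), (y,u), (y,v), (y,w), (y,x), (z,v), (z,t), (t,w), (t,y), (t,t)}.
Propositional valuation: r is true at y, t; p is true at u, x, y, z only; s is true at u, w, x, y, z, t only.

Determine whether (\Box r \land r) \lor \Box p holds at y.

No

Recall that \Box ψ holds at a world iff ψ holds at every accessible world, and \Diamond ψ holds iff ψ holds at some accessible world.
At y: \Box r \land r is false, \Box p is false, so (\Box r \land r) \lor \Box p is false.
  At y: \Box r is false, r is true, so \Box r \land r is false.
    At y: \Box r requires r at every successor {u, v, w, x}.
      r fails at u, so \Box r is false at y.
  At y: \Box p requires p at every successor {u, v, w, x}.
    p fails at v, so \Box p is false at y.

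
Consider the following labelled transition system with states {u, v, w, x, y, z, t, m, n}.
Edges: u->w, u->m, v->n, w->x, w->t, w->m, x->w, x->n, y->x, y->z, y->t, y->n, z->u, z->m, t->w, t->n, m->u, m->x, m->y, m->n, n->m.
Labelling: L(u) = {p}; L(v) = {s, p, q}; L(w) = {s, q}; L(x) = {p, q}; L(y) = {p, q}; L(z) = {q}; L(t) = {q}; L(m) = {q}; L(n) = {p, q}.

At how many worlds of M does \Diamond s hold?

3

Let φ = \Diamond s. Evaluate φ at each world:
  u (successors {w, m}): φ is true.
  v (successors {n}): φ is false.
  w (successors {x, t, m}): φ is false.
  x (successors {w, n}): φ is true.
  y (successors {x, z, t, n}): φ is false.
  z (successors {u, m}): φ is false.
  t (successors {w, n}): φ is true.
  m (successors {u, x, y, n}): φ is false.
  n (successors {m}): φ is false.
For instance, at w:
  At w: \Diamond s requires s at some successor in {x, t, m}.
    At x: s is false.
    At t: s is false.
    At m: s is false.
  So \Diamond s is false at w.
Satisfying worlds: {u, x, t}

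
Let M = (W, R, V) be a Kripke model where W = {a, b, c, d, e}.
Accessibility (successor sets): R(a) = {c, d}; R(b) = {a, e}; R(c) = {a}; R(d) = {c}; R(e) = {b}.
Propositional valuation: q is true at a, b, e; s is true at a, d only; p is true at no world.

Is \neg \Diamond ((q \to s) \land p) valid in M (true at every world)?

Yes

Recall that \Diamond ψ holds at a world iff ψ holds at some accessible world.
Let φ = \neg \Diamond ((q \to s) \land p). Evaluate φ at each world:
  a (successors {c, d}): φ is true.
  b (successors {a, e}): φ is true.
  c (successors {a}): φ is true.
  d (successors {c}): φ is true.
  e (successors {b}): φ is true.
For instance, at c:
  At c: \Diamond ((q \to s) \land p) is false, so \neg \Diamond ((q \to s) \land p) is true.
    At c: \Diamond ((q \to s) \land p) requires (q \to s) \land p at some successor in {a}.
      At a: (q \to s) \land p is false.
    So \Diamond ((q \to s) \land p) is false at c.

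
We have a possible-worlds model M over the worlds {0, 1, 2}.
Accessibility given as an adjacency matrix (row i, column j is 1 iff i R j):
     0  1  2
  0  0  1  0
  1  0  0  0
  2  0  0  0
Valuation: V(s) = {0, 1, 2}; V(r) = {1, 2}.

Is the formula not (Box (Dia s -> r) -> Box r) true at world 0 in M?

No

Recall that Box ψ holds at a world iff ψ holds at every accessible world, and Dia ψ holds iff ψ holds at some accessible world.
At 0: Box (Dia s -> r) -> Box r is true, so not (Box (Dia s -> r) -> Box r) is false.
  At 0: Box (Dia s -> r) is true, Box r is true, so Box (Dia s -> r) -> Box r is true.
    At 0: Box (Dia s -> r) requires Dia s -> r at every successor {1}.
      At 1: Dia s -> r is true.
    So Box (Dia s -> r) is true at 0.
    At 0: Box r requires r at every successor {1}.
      At 1: r is true.
    So Box r is true at 0.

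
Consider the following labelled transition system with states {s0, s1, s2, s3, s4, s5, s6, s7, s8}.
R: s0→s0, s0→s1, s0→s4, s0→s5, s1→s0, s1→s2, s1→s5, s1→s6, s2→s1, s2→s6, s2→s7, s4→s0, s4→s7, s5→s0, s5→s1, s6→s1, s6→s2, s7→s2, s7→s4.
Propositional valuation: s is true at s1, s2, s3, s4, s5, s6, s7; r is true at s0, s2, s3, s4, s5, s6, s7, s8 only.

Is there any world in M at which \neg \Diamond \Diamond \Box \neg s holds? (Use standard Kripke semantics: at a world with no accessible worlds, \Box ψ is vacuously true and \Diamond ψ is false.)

Recall that \Box ψ holds at a world iff ψ holds at every accessible world, and \Diamond ψ holds iff ψ holds at some accessible world.
Let φ = \neg \Diamond \Diamond \Box \neg s. Evaluate φ at each world:
  s0 (successors {s0, s1, s4, s5}): φ is true.
  s1 (successors {s0, s2, s5, s6}): φ is true.
  s2 (successors {s1, s6, s7}): φ is true.
  s3 (successors ∅): φ is true.
  s4 (successors {s0, s7}): φ is true.
  s5 (successors {s0, s1}): φ is true.
  s6 (successors {s1, s2}): φ is true.
  s7 (successors {s2, s4}): φ is true.
  s8 (successors ∅): φ is true.
Detail at s0 (witness):
  At s0: \Diamond \Diamond \Box \neg s is false, so \neg \Diamond \Diamond \Box \neg s is true.
    At s0: \Diamond \Diamond \Box \neg s requires \Diamond \Box \neg s at some successor in {s0, s1, s4, s5}.
      At s0: \Diamond \Box \neg s is false.
      At s1: \Diamond \Box \neg s is false.
      At s4: \Diamond \Box \neg s is false.
      At s5: \Diamond \Box \neg s is false.
    So \Diamond \Diamond \Box \neg s is false at s0.

Yes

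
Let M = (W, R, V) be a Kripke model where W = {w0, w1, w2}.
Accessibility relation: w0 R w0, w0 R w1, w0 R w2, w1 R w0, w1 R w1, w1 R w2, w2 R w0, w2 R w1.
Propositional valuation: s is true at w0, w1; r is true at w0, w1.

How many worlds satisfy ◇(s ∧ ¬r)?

0

Let φ = ◇(s ∧ ¬r). Evaluate φ at each world:
  w0 (successors {w0, w1, w2}): φ is false.
  w1 (successors {w0, w1, w2}): φ is false.
  w2 (successors {w0, w1}): φ is false.
For instance, at w1:
  At w1: ◇(s ∧ ¬r) requires s ∧ ¬r at some successor in {w0, w1, w2}.
    At w0: s ∧ ¬r is false.
    At w1: s ∧ ¬r is false.
    At w2: s ∧ ¬r is false.
  So ◇(s ∧ ¬r) is false at w1.
Satisfying worlds: none.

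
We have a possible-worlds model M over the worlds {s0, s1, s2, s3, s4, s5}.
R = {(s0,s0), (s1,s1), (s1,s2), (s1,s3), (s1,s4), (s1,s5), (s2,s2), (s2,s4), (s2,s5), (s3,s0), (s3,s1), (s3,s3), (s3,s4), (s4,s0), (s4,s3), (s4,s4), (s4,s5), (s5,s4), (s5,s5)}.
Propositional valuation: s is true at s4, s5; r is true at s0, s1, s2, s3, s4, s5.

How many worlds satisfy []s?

1

Let φ = []s. Evaluate φ at each world:
  s0 (successors {s0}): φ is false.
  s1 (successors {s1, s2, s3, s4, s5}): φ is false.
  s2 (successors {s2, s4, s5}): φ is false.
  s3 (successors {s0, s1, s3, s4}): φ is false.
  s4 (successors {s0, s3, s4, s5}): φ is false.
  s5 (successors {s4, s5}): φ is true.
For instance, at s2:
  At s2: []s requires s at every successor {s2, s4, s5}.
    s fails at s2, so []s is false at s2.
Satisfying worlds: {s5}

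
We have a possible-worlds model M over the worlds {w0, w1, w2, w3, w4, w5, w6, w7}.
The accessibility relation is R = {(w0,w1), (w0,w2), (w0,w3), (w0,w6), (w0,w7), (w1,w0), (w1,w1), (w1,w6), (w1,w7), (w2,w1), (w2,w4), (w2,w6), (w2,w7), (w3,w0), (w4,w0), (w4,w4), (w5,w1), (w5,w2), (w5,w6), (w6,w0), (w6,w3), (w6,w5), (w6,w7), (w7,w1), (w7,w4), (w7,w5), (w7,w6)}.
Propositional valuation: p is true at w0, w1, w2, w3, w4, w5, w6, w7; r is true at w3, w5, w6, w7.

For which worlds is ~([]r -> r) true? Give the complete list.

Let φ = ~([]r -> r). Evaluate φ at each world:
  w0 (successors {w1, w2, w3, w6, w7}): φ is false.
  w1 (successors {w0, w1, w6, w7}): φ is false.
  w2 (successors {w1, w4, w6, w7}): φ is false.
  w3 (successors {w0}): φ is false.
  w4 (successors {w0, w4}): φ is false.
  w5 (successors {w1, w2, w6}): φ is false.
  w6 (successors {w0, w3, w5, w7}): φ is false.
  w7 (successors {w1, w4, w5, w6}): φ is false.
For instance, at w3:
  At w3: []r -> r is true, so ~([]r -> r) is false.
    At w3: []r is false, r is true, so []r -> r is true.
      At w3: []r requires r at every successor {w0}.
        r fails at w0, so []r is false at w3.
Satisfying worlds: none.

none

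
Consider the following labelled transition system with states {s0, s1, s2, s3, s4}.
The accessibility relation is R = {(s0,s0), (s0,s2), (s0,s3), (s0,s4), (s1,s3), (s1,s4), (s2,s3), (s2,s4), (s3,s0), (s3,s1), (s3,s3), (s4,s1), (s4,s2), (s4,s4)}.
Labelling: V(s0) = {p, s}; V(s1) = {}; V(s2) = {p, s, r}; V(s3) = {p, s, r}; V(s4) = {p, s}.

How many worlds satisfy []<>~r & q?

0

Let φ = []<>~r & q. Evaluate φ at each world:
  s0 (successors {s0, s2, s3, s4}): φ is false.
  s1 (successors {s3, s4}): φ is false.
  s2 (successors {s3, s4}): φ is false.
  s3 (successors {s0, s1, s3}): φ is false.
  s4 (successors {s1, s2, s4}): φ is false.
For instance, at s3:
  At s3: []<>~r is true, q is false, so []<>~r & q is false.
    At s3: []<>~r requires <>~r at every successor {s0, s1, s3}.
      At s0: <>~r is true.
      At s1: <>~r is true.
      At s3: <>~r is true.
    So []<>~r is true at s3.
Satisfying worlds: none.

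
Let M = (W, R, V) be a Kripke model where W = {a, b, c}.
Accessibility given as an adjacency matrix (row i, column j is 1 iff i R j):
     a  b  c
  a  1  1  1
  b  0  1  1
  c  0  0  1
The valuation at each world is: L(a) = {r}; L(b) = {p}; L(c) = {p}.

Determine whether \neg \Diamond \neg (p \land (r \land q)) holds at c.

No

At c: \Diamond \neg (p \land (r \land q)) is true, so \neg \Diamond \neg (p \land (r \land q)) is false.
  At c: \Diamond \neg (p \land (r \land q)) requires \neg (p \land (r \land q)) at some successor in {c}.
    \neg (p \land (r \land q)) holds at c, so \Diamond \neg (p \land (r \land q)) is true at c.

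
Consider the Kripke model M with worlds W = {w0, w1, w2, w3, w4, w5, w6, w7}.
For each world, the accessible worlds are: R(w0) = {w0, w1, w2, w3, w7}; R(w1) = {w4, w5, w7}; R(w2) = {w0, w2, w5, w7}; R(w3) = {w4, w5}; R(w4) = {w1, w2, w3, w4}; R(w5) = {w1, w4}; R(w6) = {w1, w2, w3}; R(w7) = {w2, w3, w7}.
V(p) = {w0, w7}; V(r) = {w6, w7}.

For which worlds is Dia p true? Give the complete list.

w0, w1, w2, w7

Let φ = Dia p. Evaluate φ at each world:
  w0 (successors {w0, w1, w2, w3, w7}): φ is true.
  w1 (successors {w4, w5, w7}): φ is true.
  w2 (successors {w0, w2, w5, w7}): φ is true.
  w3 (successors {w4, w5}): φ is false.
  w4 (successors {w1, w2, w3, w4}): φ is false.
  w5 (successors {w1, w4}): φ is false.
  w6 (successors {w1, w2, w3}): φ is false.
  w7 (successors {w2, w3, w7}): φ is true.
For instance, at w4:
  At w4: Dia p requires p at some successor in {w1, w2, w3, w4}.
    At w1: p is false.
    At w2: p is false.
    At w3: p is false.
    At w4: p is false.
  So Dia p is false at w4.
Satisfying worlds: {w0, w1, w2, w7}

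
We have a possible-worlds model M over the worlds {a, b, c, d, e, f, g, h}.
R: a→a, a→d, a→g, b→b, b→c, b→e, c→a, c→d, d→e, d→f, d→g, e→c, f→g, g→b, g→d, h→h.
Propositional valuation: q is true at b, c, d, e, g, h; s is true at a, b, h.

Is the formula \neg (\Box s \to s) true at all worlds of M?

Let φ = \neg (\Box s \to s). Evaluate φ at each world:
  a (successors {a, d, g}): φ is false.
  b (successors {b, c, e}): φ is false.
  c (successors {a, d}): φ is false.
  d (successors {e, f, g}): φ is false.
  e (successors {c}): φ is false.
  f (successors {g}): φ is false.
  g (successors {b, d}): φ is false.
  h (successors {h}): φ is false.
Detail at a (counterexample):
  At a: \Box s \to s is true, so \neg (\Box s \to s) is false.
    At a: \Box s is false, s is true, so \Box s \to s is true.
      At a: \Box s requires s at every successor {a, d, g}.
        s fails at d, so \Box s is false at a.

No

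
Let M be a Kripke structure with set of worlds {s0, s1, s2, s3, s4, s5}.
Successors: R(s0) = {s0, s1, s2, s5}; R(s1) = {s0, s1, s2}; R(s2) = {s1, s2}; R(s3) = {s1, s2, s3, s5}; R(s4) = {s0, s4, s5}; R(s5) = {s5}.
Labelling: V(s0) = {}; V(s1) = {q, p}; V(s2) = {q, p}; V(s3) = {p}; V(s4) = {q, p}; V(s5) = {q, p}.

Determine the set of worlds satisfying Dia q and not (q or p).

s0

Let φ = Dia q and not (q or p). Evaluate φ at each world:
  s0 (successors {s0, s1, s2, s5}): φ is true.
  s1 (successors {s0, s1, s2}): φ is false.
  s2 (successors {s1, s2}): φ is false.
  s3 (successors {s1, s2, s3, s5}): φ is false.
  s4 (successors {s0, s4, s5}): φ is false.
  s5 (successors {s5}): φ is false.
For instance, at s0:
  At s0: Dia q is true, not (q or p) is true, so Dia q and not (q or p) is true.
    At s0: Dia q requires q at some successor in {s0, s1, s2, s5}.
      q holds at s1, so Dia q is true at s0.
Satisfying worlds: {s0}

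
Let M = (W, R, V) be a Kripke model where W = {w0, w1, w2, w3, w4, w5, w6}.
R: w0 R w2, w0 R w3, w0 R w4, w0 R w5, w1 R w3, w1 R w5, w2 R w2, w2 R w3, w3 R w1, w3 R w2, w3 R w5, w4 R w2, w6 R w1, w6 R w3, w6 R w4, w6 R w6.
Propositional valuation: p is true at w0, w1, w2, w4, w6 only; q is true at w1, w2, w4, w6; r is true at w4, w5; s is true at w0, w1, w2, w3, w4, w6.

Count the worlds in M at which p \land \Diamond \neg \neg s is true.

5

Let φ = p \land \Diamond \neg \neg s. Evaluate φ at each world:
  w0 (successors {w2, w3, w4, w5}): φ is true.
  w1 (successors {w3, w5}): φ is true.
  w2 (successors {w2, w3}): φ is true.
  w3 (successors {w1, w2, w5}): φ is false.
  w4 (successors {w2}): φ is true.
  w5 (successors ∅): φ is false.
  w6 (successors {w1, w3, w4, w6}): φ is true.
For instance, at w1:
  At w1: p is true, \Diamond \neg \neg s is true, so p \land \Diamond \neg \neg s is true.
    At w1: \Diamond \neg \neg s requires \neg \neg s at some successor in {w3, w5}.
      \neg \neg s holds at w3, so \Diamond \neg \neg s is true at w1.
Satisfying worlds: {w0, w1, w2, w4, w6}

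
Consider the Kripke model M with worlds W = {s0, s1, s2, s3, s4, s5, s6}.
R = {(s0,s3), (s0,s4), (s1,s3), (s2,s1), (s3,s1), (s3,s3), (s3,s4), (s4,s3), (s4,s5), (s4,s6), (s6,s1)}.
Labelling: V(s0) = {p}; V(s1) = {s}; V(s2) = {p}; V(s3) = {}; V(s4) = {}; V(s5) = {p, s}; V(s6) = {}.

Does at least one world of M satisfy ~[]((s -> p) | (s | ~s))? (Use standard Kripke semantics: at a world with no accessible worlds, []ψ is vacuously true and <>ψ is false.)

Let φ = ~[]((s -> p) | (s | ~s)). Evaluate φ at each world:
  s0 (successors {s3, s4}): φ is false.
  s1 (successors {s3}): φ is false.
  s2 (successors {s1}): φ is false.
  s3 (successors {s1, s3, s4}): φ is false.
  s4 (successors {s3, s5, s6}): φ is false.
  s5 (successors ∅): φ is false.
  s6 (successors {s1}): φ is false.
For instance, at s0:
  At s0: []((s -> p) | (s | ~s)) is true, so ~[]((s -> p) | (s | ~s)) is false.
    At s0: []((s -> p) | (s | ~s)) requires (s -> p) | (s | ~s) at every successor {s3, s4}.
      At s3: (s -> p) | (s | ~s) is true.
      At s4: (s -> p) | (s | ~s) is true.
    So []((s -> p) | (s | ~s)) is true at s0.

No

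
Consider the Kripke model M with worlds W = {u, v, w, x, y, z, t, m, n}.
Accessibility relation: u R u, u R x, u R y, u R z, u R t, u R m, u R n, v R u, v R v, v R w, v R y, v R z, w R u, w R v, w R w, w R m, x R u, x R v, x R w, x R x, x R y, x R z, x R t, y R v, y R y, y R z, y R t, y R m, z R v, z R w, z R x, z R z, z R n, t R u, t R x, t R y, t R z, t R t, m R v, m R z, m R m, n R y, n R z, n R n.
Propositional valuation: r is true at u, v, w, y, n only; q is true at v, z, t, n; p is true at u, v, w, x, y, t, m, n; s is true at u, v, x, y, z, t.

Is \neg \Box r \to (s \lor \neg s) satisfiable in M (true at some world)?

Yes

Recall that \Box ψ holds at a world iff ψ holds at every accessible world, and \Diamond ψ holds iff ψ holds at some accessible world.
Let φ = \neg \Box r \to (s \lor \neg s). Evaluate φ at each world:
  u (successors {u, x, y, z, t, m, n}): φ is true.
  v (successors {u, v, w, y, z}): φ is true.
  w (successors {u, v, w, m}): φ is true.
  x (successors {u, v, w, x, y, z, t}): φ is true.
  y (successors {v, y, z, t, m}): φ is true.
  z (successors {v, w, x, z, n}): φ is true.
  t (successors {u, x, y, z, t}): φ is true.
  m (successors {v, z, m}): φ is true.
  n (successors {y, z, n}): φ is true.
Detail at u (witness):
  At u: \neg \Box r is true, s \lor \neg s is true, so \neg \Box r \to (s \lor \neg s) is true.
    At u: \Box r is false, so \neg \Box r is true.
      At u: \Box r requires r at every successor {u, x, y, z, t, m, n}.
        r fails at x, so \Box r is false at u.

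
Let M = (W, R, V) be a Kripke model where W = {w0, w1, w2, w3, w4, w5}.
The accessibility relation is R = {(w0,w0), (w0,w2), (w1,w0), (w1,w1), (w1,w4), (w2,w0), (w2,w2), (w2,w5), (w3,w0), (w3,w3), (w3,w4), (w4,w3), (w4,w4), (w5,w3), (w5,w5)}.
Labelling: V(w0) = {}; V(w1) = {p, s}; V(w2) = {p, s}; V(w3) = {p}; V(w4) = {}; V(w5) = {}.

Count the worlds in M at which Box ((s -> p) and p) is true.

0

Let φ = Box ((s -> p) and p). Evaluate φ at each world:
  w0 (successors {w0, w2}): φ is false.
  w1 (successors {w0, w1, w4}): φ is false.
  w2 (successors {w0, w2, w5}): φ is false.
  w3 (successors {w0, w3, w4}): φ is false.
  w4 (successors {w3, w4}): φ is false.
  w5 (successors {w3, w5}): φ is false.
For instance, at w2:
  At w2: Box ((s -> p) and p) requires (s -> p) and p at every successor {w0, w2, w5}.
    (s -> p) and p fails at w0, so Box ((s -> p) and p) is false at w2.
Satisfying worlds: none.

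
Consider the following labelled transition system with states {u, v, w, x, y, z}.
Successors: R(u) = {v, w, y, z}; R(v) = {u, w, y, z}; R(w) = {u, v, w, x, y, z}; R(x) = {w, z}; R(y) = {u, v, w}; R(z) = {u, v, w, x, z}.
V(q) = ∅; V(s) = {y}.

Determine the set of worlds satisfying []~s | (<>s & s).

Recall that []ψ holds at a world iff ψ holds at every accessible world, and <>ψ holds iff ψ holds at some accessible world.
Let φ = []~s | (<>s & s). Evaluate φ at each world:
  u (successors {v, w, y, z}): φ is false.
  v (successors {u, w, y, z}): φ is false.
  w (successors {u, v, w, x, y, z}): φ is false.
  x (successors {w, z}): φ is true.
  y (successors {u, v, w}): φ is true.
  z (successors {u, v, w, x, z}): φ is true.
For instance, at w:
  At w: []~s is false, <>s & s is false, so []~s | (<>s & s) is false.
    At w: []~s requires ~s at every successor {u, v, w, x, y, z}.
      ~s fails at y, so []~s is false at w.
    At w: <>s is true, s is false, so <>s & s is false.
      At w: <>s requires s at some successor in {u, v, w, x, y, z}.
        s holds at y, so <>s is true at w.
Satisfying worlds: {x, y, z}

x, y, z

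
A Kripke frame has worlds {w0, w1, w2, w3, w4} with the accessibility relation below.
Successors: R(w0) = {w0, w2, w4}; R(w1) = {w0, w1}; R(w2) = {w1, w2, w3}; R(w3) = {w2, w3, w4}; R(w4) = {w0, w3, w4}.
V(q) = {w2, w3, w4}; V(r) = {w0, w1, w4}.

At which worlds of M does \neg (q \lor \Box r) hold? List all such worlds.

Let φ = \neg (q \lor \Box r). Evaluate φ at each world:
  w0 (successors {w0, w2, w4}): φ is true.
  w1 (successors {w0, w1}): φ is false.
  w2 (successors {w1, w2, w3}): φ is false.
  w3 (successors {w2, w3, w4}): φ is false.
  w4 (successors {w0, w3, w4}): φ is false.
For instance, at w0:
  At w0: q \lor \Box r is false, so \neg (q \lor \Box r) is true.
    At w0: q is false, \Box r is false, so q \lor \Box r is false.
      At w0: \Box r requires r at every successor {w0, w2, w4}.
        r fails at w2, so \Box r is false at w0.
Satisfying worlds: {w0}

w0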